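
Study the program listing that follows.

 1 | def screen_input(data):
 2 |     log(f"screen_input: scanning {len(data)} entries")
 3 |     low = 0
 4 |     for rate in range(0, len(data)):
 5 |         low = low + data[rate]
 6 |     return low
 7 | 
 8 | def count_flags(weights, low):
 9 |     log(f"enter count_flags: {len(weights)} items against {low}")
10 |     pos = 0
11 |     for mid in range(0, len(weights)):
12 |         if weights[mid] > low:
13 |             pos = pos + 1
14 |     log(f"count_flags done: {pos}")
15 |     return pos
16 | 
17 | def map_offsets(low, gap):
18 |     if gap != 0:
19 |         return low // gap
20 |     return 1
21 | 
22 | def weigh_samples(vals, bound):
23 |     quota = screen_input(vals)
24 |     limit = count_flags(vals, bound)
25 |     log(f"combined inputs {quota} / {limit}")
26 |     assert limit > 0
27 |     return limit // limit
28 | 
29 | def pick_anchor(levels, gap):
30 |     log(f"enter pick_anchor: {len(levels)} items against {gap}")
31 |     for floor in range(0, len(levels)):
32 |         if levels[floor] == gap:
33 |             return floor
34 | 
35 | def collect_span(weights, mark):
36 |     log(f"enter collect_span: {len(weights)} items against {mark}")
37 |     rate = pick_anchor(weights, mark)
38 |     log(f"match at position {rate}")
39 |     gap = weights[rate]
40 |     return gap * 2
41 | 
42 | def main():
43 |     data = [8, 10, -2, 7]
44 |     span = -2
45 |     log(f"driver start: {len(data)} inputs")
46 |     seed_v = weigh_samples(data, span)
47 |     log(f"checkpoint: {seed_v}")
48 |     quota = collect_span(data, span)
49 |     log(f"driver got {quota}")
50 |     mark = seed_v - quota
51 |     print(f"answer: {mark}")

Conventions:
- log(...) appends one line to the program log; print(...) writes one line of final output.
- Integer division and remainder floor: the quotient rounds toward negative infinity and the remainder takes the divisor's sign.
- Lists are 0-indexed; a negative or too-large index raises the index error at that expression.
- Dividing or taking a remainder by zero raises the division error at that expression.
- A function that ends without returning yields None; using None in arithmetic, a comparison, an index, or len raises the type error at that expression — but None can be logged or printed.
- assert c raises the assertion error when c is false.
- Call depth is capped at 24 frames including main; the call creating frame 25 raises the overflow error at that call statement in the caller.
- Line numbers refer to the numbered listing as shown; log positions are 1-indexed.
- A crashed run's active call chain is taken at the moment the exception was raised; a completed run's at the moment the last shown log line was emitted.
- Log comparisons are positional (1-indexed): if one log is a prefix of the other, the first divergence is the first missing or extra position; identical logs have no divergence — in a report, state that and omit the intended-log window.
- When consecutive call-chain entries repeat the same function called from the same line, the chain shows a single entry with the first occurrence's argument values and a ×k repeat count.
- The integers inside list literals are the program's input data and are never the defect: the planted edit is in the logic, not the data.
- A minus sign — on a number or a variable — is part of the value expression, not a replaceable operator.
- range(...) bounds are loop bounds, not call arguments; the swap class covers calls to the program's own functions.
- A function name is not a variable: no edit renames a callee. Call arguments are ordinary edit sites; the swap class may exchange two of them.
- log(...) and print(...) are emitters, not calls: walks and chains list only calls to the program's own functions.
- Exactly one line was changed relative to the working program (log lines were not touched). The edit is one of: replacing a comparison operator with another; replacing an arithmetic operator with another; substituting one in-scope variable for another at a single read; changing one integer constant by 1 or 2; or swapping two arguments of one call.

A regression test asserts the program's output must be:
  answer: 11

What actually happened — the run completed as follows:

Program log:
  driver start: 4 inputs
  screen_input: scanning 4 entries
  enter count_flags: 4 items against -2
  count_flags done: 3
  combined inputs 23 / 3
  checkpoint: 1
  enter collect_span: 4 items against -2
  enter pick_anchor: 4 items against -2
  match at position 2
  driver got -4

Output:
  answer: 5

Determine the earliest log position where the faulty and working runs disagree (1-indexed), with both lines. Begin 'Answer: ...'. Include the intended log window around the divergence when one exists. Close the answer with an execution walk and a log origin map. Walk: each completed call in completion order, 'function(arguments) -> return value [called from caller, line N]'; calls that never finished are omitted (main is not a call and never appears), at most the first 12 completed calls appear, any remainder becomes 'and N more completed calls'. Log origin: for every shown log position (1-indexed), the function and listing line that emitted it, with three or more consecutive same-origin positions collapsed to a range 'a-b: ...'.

Answer: position 6; shown 'checkpoint: 1' vs intended 'checkpoint: 7'.
Intended log window:
  4: count_flags done: 3
  5: combined inputs 23 / 3
  6: checkpoint: 7
  7: enter collect_span: 4 items against -2
Execution walk:
  screen_input([8, 10, -2, 7]) -> 23  [called from weigh_samples, line 23]
  count_flags([8, 10, -2, 7], -2) -> 3  [called from weigh_samples, line 24]
  weigh_samples([8, 10, -2, 7], -2) -> 1  [called from main, line 46]
  pick_anchor([8, 10, -2, 7], -2) -> 2  [called from collect_span, line 37]
  collect_span([8, 10, -2, 7], -2) -> -4  [called from main, line 48]
Log origin:
  1: logged in main at line 45
  2: logged in screen_input at line 2
  3: logged in count_flags at line 9
  4: logged in count_flags at line 14
  5: logged in weigh_samples at line 25
  6: logged in main at line 47
  7: logged in collect_span at line 36
  8: logged in pick_anchor at line 30
  9: logged in collect_span at line 38
  10: logged in main at line 49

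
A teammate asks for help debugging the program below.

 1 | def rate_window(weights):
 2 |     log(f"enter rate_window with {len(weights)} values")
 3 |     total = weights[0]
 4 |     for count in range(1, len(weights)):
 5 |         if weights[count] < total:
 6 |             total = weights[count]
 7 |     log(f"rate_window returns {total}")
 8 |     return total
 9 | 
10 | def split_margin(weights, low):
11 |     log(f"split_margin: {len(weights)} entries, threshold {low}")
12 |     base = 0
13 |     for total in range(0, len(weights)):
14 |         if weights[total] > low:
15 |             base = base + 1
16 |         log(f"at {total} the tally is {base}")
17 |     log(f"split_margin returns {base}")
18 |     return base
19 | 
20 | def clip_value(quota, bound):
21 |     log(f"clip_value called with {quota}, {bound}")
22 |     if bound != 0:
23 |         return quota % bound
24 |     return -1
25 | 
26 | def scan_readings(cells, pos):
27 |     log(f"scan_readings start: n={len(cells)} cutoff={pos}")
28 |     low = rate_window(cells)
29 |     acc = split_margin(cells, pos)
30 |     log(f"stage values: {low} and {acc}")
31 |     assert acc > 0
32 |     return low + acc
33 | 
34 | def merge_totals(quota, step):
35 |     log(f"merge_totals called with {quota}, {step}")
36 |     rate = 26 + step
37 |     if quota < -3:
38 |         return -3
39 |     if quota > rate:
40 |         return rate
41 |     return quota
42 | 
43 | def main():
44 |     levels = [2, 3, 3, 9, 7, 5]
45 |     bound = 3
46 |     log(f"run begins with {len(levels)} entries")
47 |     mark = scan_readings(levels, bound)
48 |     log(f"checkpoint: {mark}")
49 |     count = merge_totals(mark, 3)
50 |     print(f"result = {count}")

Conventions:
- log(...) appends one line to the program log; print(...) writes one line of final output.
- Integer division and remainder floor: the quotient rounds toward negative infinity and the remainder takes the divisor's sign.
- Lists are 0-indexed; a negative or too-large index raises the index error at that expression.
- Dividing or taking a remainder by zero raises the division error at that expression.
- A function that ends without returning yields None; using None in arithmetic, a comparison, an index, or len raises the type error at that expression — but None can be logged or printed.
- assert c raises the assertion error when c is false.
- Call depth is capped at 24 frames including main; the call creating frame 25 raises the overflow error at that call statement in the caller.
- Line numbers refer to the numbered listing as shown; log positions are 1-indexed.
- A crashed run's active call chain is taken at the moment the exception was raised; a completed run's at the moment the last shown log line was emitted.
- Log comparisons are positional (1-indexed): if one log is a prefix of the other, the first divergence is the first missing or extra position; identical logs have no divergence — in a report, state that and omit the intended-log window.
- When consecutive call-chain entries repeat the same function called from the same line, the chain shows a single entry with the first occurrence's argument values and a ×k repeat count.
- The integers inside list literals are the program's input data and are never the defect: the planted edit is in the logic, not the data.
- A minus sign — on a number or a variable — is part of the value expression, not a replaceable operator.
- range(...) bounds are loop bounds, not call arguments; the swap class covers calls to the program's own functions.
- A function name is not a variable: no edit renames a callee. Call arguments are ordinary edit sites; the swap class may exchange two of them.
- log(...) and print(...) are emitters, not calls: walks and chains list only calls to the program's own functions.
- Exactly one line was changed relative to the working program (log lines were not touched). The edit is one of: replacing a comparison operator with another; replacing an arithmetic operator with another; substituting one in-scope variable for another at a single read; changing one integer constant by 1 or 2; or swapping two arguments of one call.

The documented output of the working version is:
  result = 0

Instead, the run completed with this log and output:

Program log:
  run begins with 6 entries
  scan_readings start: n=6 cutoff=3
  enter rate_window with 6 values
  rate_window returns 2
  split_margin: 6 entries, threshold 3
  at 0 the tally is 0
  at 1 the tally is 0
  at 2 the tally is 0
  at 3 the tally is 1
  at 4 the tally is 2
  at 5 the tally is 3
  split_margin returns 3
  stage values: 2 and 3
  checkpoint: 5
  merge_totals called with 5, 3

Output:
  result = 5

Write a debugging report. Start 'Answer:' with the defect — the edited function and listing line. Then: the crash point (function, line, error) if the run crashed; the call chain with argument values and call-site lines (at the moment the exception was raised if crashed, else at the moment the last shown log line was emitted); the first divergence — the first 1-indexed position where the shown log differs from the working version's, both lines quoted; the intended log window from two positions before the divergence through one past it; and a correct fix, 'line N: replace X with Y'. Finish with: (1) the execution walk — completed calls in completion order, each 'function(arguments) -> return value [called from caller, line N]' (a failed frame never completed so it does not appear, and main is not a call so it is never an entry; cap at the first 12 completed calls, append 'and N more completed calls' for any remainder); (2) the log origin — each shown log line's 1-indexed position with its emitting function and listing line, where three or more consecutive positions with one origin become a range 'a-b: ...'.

Answer: the defect is in scan_readings at line 32.
The tell: Everything matches until log position 14, which reads 'checkpoint: 5' in place of 'checkpoint: 0'.
Call chain: main -> merge_totals(5, 3) (called at line 49).
First divergence: at position 14 the run shows 'checkpoint: 5' where the working version logs 'checkpoint: 0'.
Intended log window:
  12: split_margin returns 3
  13: stage values: 2 and 3
  14: checkpoint: 0
  15: merge_totals called with 0, 3
Execution walk:
  rate_window([2, 3, 3, 9, 7, 5]) -> 2  [called from scan_readings, line 28]
  split_margin([2, 3, 3, 9, 7, 5], 3) -> 3  [called from scan_readings, line 29]
  scan_readings([2, 3, 3, 9, 7, 5], 3) -> 5  [called from main, line 47]
  merge_totals(5, 3) -> 5  [called from main, line 49]
Origin of each log line:
  1: emitted by main (line 46)
  2: emitted by scan_readings (line 27)
  3: emitted by rate_window (line 2)
  4: emitted by rate_window (line 7)
  5: emitted by split_margin (line 11)
  6-11: emitted by split_margin (line 16)
  12: emitted by split_margin (line 17)
  13: emitted by scan_readings (line 30)
  14: emitted by main (line 48)
  15: emitted by merge_totals (line 35)
A correct fix: line 32: replace `+` with `//`.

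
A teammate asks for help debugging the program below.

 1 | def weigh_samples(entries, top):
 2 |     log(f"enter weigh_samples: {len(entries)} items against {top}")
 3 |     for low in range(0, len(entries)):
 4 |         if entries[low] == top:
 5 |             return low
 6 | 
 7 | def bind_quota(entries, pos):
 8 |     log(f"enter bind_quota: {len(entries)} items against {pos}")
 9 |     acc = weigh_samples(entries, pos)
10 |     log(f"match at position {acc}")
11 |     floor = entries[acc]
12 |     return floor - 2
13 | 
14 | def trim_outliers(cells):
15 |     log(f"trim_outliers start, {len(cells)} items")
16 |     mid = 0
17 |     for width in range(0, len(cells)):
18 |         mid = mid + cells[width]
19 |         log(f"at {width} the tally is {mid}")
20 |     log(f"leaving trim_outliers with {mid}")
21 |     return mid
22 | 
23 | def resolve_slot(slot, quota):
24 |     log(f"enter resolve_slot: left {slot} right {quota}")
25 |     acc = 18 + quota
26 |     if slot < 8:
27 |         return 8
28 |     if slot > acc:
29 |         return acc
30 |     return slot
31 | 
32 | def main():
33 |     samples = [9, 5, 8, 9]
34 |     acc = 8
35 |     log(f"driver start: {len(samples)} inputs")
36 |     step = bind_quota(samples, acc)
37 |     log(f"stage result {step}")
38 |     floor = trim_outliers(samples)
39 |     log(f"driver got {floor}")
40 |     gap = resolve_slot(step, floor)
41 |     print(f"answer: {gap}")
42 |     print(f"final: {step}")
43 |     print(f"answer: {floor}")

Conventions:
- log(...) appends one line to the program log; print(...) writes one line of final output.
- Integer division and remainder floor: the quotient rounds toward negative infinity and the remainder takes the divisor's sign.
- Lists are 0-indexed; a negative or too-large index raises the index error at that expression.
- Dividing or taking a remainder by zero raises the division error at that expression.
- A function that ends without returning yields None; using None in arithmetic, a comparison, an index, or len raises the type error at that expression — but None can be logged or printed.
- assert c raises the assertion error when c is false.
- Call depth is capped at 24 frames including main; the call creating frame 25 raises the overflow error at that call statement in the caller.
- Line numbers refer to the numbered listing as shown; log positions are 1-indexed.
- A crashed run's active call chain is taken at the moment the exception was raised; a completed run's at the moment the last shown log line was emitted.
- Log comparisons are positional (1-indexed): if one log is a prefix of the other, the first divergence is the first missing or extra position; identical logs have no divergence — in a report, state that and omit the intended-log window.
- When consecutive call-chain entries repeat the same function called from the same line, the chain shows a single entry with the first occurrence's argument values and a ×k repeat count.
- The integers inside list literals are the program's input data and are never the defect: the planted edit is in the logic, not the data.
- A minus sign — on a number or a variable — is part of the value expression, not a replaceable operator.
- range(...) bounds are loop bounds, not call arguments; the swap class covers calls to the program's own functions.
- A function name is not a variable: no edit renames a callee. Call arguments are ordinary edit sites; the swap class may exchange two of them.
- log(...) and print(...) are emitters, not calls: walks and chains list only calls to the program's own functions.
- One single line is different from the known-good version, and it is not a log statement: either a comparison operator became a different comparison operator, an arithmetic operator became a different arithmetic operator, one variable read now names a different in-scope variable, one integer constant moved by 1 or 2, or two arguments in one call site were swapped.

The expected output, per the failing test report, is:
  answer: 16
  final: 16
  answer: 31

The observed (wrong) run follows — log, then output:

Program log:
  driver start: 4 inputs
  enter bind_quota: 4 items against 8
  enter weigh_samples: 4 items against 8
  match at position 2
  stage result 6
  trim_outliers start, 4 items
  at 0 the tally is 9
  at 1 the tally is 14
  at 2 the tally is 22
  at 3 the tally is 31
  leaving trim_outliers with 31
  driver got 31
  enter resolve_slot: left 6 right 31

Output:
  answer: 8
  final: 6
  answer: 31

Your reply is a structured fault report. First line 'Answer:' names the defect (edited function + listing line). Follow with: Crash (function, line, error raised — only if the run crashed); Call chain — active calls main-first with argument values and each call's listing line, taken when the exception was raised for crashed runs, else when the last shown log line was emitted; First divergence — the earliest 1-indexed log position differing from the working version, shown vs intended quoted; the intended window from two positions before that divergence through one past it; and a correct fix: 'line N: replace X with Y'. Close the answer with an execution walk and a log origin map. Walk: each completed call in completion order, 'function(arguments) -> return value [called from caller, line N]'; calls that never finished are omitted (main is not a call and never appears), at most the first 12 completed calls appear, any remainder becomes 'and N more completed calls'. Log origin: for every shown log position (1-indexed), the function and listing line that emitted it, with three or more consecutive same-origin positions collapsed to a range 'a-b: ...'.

Answer: the defect is in bind_quota at line 12.
Key observation: At log position 5 the runs split — shown 'stage result 6', but the working version logs 'stage result 16'.
Call chain: main -> resolve_slot(6, 31) (called at line 40).
First divergence: position 5 — shown 'stage result 6', intended 'stage result 16'.
Intended log window:
  3: enter weigh_samples: 4 items against 8
  4: match at position 2
  5: stage result 16
  6: trim_outliers start, 4 items
Execution walk:
  weigh_samples([9, 5, 8, 9], 8) -> 2  [called from bind_quota, line 9]
  bind_quota([9, 5, 8, 9], 8) -> 6  [called from main, line 36]
  trim_outliers([9, 5, 8, 9]) -> 31  [called from main, line 38]
  resolve_slot(6, 31) -> 8  [called from main, line 40]
Log origins:
  1: logged in main at line 35
  2: logged in bind_quota at line 8
  3: logged in weigh_samples at line 2
  4: logged in bind_quota at line 10
  5: logged in main at line 37
  6: logged in trim_outliers at line 15
  7-10: logged in trim_outliers at line 19
  11: logged in trim_outliers at line 20
  12: logged in main at line 39
  13: logged in resolve_slot at line 24
A correct fix: line 12: replace `-` with `*`.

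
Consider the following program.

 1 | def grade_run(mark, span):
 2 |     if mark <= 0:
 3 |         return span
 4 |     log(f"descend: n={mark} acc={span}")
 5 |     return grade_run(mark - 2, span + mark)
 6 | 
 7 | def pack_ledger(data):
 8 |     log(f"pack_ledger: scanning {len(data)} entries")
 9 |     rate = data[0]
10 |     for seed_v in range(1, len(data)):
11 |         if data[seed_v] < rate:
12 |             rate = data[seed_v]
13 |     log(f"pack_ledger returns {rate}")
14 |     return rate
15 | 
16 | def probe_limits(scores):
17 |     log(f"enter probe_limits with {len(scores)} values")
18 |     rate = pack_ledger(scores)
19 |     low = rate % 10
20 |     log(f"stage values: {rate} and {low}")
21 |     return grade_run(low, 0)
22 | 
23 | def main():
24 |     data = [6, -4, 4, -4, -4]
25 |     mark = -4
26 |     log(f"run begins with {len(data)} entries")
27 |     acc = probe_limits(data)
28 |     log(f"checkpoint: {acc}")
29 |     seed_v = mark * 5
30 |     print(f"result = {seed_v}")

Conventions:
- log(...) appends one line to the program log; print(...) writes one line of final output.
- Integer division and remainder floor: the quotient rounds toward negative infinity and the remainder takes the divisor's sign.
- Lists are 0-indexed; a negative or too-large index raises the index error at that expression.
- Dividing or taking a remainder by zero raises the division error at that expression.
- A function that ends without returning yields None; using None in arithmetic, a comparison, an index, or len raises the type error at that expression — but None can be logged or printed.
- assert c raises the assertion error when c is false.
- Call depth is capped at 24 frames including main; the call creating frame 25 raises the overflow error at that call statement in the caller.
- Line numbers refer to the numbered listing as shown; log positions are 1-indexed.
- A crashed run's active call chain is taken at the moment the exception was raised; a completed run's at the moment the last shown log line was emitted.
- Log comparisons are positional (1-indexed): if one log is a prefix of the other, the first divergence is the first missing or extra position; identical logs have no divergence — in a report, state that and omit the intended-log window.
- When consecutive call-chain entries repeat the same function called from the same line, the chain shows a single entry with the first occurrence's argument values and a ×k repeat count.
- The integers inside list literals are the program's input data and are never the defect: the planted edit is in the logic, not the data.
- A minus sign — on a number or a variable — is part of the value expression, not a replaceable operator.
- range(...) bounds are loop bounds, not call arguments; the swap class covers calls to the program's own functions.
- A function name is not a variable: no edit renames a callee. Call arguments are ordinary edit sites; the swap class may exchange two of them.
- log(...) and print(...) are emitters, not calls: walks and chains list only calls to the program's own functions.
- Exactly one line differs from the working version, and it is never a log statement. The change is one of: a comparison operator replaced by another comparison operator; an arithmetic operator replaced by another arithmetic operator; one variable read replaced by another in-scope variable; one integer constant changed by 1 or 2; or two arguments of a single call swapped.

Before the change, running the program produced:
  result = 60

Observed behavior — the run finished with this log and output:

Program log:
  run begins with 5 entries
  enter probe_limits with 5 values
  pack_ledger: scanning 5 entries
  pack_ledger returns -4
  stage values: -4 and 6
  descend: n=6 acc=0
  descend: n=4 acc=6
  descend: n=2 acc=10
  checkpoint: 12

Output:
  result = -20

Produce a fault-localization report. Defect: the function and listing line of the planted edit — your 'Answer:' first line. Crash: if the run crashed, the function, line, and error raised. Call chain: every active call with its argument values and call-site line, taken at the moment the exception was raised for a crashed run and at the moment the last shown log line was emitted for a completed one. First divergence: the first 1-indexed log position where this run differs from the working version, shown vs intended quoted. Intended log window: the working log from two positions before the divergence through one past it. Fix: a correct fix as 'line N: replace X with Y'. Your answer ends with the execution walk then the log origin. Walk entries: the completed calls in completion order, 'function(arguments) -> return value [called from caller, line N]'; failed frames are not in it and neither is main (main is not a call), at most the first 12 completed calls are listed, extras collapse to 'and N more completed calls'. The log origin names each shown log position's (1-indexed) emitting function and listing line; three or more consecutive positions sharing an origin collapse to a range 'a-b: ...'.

Answer: the defect is in main at line 29.
Key fact: Log streams are identical — the defect surfaces only in the printed output.
Call chain: main.
First divergence: none — the logs agree in full.
Execution walk:
  pack_ledger([6, -4, 4, -4, -4]) -> -4  [called from probe_limits, line 18]
  grade_run(0, 12) -> 12  [called from grade_run, line 5]
  grade_run(2, 10) -> 12  [called from grade_run, line 5]
  grade_run(4, 6) -> 12  [called from grade_run, line 5]
  grade_run(6, 0) -> 12  [called from probe_limits, line 21]
  probe_limits([6, -4, 4, -4, -4]) -> 12  [called from main, line 27]
Log line origins:
  1: emitted by main (line 26)
  2: emitted by probe_limits (line 17)
  3: emitted by pack_ledger (line 8)
  4: emitted by pack_ledger (line 13)
  5: emitted by probe_limits (line 20)
  6-8: emitted by grade_run (line 4)
  9: emitted by main (line 28)
A correct fix: line 29: replace `mark` with `acc`.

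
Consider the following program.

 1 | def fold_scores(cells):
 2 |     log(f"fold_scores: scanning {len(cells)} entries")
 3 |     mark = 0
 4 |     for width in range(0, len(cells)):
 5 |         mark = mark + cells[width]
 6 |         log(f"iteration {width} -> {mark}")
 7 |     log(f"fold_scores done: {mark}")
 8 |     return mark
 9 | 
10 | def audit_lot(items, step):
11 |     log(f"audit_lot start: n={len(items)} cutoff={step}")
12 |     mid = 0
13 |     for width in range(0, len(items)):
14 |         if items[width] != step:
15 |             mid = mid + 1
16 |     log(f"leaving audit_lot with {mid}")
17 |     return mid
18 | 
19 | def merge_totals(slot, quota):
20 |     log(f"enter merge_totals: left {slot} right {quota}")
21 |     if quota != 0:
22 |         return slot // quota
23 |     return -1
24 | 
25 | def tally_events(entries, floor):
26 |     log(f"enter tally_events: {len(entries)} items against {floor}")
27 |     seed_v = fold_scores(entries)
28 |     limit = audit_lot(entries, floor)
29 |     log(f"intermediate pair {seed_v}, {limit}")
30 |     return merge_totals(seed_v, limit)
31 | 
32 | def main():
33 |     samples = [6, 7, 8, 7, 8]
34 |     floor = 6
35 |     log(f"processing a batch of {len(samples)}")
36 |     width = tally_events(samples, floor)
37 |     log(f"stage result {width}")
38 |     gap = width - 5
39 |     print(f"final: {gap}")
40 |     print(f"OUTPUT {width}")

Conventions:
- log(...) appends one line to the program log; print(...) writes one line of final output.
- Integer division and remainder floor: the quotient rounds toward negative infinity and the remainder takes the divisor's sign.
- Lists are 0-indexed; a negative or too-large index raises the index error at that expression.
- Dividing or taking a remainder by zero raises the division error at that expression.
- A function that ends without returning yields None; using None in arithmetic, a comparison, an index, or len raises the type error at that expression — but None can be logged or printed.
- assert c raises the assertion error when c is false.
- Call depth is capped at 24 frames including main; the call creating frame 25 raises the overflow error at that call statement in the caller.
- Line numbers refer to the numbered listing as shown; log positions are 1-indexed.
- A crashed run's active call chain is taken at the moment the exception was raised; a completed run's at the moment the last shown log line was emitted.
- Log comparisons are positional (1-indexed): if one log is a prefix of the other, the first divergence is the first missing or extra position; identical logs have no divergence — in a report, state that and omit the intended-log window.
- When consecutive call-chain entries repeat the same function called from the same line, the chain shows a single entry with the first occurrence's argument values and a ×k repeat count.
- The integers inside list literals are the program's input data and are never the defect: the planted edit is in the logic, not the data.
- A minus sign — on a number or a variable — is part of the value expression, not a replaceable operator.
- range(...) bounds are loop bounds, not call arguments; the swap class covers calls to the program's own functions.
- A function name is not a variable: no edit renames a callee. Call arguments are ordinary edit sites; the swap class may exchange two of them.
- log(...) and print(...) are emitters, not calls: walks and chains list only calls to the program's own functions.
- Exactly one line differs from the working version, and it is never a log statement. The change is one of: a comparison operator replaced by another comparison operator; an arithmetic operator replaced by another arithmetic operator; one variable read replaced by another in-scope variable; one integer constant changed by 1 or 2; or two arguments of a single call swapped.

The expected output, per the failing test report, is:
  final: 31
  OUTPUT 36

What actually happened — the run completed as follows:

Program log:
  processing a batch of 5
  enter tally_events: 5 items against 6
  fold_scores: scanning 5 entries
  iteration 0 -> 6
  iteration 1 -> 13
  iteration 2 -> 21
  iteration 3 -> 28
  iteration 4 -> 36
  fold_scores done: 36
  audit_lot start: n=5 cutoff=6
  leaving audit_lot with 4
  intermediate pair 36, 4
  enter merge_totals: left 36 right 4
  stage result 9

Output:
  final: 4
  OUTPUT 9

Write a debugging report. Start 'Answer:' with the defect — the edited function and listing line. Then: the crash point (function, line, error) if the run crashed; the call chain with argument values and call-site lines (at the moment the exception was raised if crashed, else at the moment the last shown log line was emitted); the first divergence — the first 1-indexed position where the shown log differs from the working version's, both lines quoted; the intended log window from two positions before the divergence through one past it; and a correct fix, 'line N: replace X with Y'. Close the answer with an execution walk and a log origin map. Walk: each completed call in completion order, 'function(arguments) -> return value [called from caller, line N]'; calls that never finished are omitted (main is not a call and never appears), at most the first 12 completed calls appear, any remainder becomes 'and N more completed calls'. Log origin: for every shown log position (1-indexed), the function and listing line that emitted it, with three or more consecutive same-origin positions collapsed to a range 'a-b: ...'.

Answer: the defect is in audit_lot at line 14.
Core observation: At log position 11 the runs split — shown 'leaving audit_lot with 4', but the working version logs 'leaving audit_lot with 1'.
Call chain: main.
First divergence: position 11 — shown 'leaving audit_lot with 4', intended 'leaving audit_lot with 1'.
Intended log window:
  9: fold_scores done: 36
  10: audit_lot start: n=5 cutoff=6
  11: leaving audit_lot with 1
  12: intermediate pair 36, 1
Execution walk:
  fold_scores([6, 7, 8, 7, 8]) -> 36  [called from tally_events, line 27]
  audit_lot([6, 7, 8, 7, 8], 6) -> 4  [called from tally_events, line 28]
  merge_totals(36, 4) -> 9  [called from tally_events, line 30]
  tally_events([6, 7, 8, 7, 8], 6) -> 9  [called from main, line 36]
Log origins:
  1: logged in main at line 35
  2: logged in tally_events at line 26
  3: logged in fold_scores at line 2
  4-8: logged in fold_scores at line 6
  9: logged in fold_scores at line 7
  10: logged in audit_lot at line 11
  11: logged in audit_lot at line 16
  12: logged in tally_events at line 29
  13: logged in merge_totals at line 20
  14: logged in main at line 37
A correct fix: line 14: replace `!=` with `==`.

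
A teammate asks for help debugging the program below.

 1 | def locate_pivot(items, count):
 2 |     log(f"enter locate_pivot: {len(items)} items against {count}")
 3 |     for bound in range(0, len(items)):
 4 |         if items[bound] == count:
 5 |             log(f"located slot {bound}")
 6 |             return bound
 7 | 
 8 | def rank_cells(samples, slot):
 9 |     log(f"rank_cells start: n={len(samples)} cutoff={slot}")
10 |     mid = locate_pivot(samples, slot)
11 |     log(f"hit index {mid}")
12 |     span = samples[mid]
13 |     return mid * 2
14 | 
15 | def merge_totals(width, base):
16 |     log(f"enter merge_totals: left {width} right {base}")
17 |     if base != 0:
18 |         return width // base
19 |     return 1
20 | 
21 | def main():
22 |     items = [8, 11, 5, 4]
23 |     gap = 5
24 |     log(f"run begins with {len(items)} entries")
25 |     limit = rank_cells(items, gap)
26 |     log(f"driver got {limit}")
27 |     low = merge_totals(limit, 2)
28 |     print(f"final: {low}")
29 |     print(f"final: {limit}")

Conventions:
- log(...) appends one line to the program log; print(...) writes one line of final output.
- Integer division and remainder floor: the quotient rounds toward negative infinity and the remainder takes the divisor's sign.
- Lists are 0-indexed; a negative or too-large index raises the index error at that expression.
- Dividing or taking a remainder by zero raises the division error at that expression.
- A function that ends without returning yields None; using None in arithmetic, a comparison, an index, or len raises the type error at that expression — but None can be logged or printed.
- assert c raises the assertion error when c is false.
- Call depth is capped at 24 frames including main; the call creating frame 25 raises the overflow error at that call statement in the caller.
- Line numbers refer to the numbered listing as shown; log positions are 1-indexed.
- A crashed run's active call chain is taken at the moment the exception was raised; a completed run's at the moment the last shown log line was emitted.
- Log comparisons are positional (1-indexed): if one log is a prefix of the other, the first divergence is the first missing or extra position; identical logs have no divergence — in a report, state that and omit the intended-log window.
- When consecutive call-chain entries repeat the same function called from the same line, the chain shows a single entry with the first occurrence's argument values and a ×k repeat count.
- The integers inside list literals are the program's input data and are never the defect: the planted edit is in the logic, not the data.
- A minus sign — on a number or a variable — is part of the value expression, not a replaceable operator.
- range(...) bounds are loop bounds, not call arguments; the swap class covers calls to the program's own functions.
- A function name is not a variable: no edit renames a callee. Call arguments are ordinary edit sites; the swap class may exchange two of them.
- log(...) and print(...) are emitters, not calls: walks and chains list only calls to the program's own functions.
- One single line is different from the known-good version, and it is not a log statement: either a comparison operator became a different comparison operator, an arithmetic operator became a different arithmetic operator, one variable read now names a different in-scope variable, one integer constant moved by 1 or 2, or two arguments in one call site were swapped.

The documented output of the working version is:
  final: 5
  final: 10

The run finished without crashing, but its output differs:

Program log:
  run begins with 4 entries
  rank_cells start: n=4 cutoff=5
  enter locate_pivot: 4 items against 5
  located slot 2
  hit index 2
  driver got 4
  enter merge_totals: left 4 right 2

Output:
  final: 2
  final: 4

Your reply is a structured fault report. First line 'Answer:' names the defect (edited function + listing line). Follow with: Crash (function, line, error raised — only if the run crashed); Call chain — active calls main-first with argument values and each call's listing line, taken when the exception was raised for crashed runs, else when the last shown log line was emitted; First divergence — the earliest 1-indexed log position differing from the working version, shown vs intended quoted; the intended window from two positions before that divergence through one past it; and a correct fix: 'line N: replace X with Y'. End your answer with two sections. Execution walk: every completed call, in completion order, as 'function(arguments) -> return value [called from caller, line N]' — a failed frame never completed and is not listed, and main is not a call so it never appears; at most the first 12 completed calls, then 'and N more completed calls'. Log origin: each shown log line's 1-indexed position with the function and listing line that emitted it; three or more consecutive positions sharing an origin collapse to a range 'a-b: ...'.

Answer: the defect is in rank_cells at line 13.
Key observation: Position 6 is the first bad log line: 'driver got 4' should read 'driver got 10'.
Call chain: main -> merge_totals(4, 2) (called at line 27).
First divergence: position 6 — shown 'driver got 4', intended 'driver got 10'.
Intended log window:
  4: located slot 2
  5: hit index 2
  6: driver got 10
  7: enter merge_totals: left 10 right 2
Execution walk:
  locate_pivot([8, 11, 5, 4], 5) -> 2  [called from rank_cells, line 10]
  rank_cells([8, 11, 5, 4], 5) -> 4  [called from main, line 25]
  merge_totals(4, 2) -> 2  [called from main, line 27]
Log origins:
  1: from main, line 24
  2: from rank_cells, line 9
  3: from locate_pivot, line 2
  4: from locate_pivot, line 5
  5: from rank_cells, line 11
  6: from main, line 26
  7: from merge_totals, line 16
A correct fix: line 13: replace `mid` with `span`.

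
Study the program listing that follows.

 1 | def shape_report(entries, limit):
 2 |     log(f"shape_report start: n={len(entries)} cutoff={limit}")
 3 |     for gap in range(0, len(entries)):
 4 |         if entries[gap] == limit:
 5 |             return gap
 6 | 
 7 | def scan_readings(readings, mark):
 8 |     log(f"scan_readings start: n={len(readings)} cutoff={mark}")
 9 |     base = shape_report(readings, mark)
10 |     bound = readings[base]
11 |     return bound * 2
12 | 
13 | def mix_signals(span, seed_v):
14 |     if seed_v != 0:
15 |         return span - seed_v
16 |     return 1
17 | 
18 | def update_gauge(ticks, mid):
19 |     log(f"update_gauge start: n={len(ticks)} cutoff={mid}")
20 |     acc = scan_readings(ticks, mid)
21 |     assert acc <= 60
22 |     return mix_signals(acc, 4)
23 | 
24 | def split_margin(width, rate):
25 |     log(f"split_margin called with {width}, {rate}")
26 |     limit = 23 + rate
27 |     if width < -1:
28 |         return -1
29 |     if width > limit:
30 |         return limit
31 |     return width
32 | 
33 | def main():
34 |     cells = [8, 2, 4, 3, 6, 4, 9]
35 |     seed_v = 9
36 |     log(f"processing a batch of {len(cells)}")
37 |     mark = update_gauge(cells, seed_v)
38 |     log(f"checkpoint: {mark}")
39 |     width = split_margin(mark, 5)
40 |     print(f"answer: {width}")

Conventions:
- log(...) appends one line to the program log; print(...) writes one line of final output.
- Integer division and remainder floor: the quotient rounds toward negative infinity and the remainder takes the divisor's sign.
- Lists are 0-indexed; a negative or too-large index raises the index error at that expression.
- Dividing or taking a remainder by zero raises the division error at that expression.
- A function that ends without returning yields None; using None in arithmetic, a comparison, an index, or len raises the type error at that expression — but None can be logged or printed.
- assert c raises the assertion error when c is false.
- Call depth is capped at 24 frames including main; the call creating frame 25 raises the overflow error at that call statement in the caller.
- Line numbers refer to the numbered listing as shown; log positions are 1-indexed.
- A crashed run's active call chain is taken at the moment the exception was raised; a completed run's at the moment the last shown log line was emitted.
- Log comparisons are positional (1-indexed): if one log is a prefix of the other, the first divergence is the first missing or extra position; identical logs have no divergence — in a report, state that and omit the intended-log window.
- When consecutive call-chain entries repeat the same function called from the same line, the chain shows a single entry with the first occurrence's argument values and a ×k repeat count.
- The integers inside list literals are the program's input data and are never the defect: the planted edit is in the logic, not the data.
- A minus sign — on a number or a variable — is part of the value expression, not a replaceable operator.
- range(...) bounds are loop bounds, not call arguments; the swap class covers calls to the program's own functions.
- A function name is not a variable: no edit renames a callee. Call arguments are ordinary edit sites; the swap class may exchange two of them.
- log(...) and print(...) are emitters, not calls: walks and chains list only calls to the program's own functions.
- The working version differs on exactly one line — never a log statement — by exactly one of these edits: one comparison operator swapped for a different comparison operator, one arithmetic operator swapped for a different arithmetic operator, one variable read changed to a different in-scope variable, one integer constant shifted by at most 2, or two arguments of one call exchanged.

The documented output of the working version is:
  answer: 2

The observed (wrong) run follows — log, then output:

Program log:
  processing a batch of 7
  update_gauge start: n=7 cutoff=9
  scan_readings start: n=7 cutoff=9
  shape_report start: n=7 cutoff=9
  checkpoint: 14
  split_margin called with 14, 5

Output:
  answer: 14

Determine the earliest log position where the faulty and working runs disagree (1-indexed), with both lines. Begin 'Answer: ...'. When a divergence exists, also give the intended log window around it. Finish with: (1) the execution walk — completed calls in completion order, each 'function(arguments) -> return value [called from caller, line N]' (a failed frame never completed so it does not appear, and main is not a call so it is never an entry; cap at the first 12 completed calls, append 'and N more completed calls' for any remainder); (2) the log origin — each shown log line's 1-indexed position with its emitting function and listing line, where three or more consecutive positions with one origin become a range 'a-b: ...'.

Answer: position 5 — shown 'checkpoint: 14', intended 'checkpoint: 2'.
Intended log window:
  3: scan_readings start: n=7 cutoff=9
  4: shape_report start: n=7 cutoff=9
  5: checkpoint: 2
  6: split_margin called with 2, 5
Execution walk:
  shape_report([8, 2, 4, 3, 6, 4, 9], 9) -> 6  [called from scan_readings, line 9]
  scan_readings([8, 2, 4, 3, 6, 4, 9], 9) -> 18  [called from update_gauge, line 20]
  mix_signals(18, 4) -> 14  [called from update_gauge, line 22]
  update_gauge([8, 2, 4, 3, 6, 4, 9], 9) -> 14  [called from main, line 37]
  split_margin(14, 5) -> 14  [called from main, line 39]
Log line origins:
  1: emitted by main (line 36)
  2: emitted by update_gauge (line 19)
  3: emitted by scan_readings (line 8)
  4: emitted by shape_report (line 2)
  5: emitted by main (line 38)
  6: emitted by split_margin (line 25)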